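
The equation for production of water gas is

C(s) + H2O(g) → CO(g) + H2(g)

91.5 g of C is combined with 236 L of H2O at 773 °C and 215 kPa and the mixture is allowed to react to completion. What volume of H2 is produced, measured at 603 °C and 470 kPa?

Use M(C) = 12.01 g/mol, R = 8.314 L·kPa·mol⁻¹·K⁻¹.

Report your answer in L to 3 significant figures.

n(C) = 91.5 / 12.01 = 7.619 mol
n(H2O) = PV/RT = (215 × 236) / (8.314 × 1046.15) = 5.834 mol
For 7.619 mol C, stoichiometry requires (1/1) × 7.619 = 7.619 mol H2O; 5.834 mol is available, so H2O is limiting.
n(H2) = (1/1) × 5.834 = 5.834 mol
V(H2) = nRT/P = 5.834 × 8.314 × 876.15 / 470 = 90.42 L

90.4 L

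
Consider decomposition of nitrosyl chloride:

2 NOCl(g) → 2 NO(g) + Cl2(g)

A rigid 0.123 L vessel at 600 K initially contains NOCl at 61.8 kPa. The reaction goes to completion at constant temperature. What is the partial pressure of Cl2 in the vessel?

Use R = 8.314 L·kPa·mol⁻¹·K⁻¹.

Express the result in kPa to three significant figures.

30.9 kPa

n(NOCl)₀ = PV/RT = (61.8 × 0.123) / (8.314 × 600) = 0.001524 mol
n(Cl2) = (1/2) × 0.001524 = 0.0007620 mol
P(Cl2) = nRT/V = 0.0007620 × 8.314 × 600 / 0.123 = 30.90 kPa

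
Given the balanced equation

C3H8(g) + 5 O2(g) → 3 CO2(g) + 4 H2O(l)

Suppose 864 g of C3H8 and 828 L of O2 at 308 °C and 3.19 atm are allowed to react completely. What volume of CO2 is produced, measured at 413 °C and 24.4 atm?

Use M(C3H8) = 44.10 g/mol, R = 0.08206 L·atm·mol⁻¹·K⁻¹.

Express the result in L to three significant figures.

76.7 L

n(C3H8) = 864 / 44.10 = 19.59 mol
n(O2) = PV/RT = (3.19 × 828) / (0.08206 × 581.15) = 55.39 mol
For 19.59 mol C3H8, stoichiometry requires (5/1) × 19.59 = 97.95 mol O2; 55.39 mol is available, so O2 is limiting.
n(CO2) = (3/5) × 55.39 = 33.23 mol
V(CO2) = nRT/P = 33.23 × 0.08206 × 686.15 / 24.4 = 76.68 L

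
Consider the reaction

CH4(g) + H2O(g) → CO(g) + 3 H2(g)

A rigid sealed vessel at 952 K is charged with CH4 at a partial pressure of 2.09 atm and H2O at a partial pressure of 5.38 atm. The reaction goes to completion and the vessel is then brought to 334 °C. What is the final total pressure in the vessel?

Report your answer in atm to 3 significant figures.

With V and T fixed, P_i ∝ n_i, so the mole ratios apply directly to partial pressures at 952 K.
P(H2O) required for 2.09 atm of CH4 = (1/1) × 2.09 = 2.090 atm; available 5.38 atm, so CH4 is limiting.
P(H2O) remaining = 5.38 − (1/1) × 2.09 = 3.290 atm
P(gaseous products) = (1+3)/1 × 2.09 = 8.360 atm
P_total at 952 K = 3.290 + 8.360 = 11.65 atm
Scaling to 334 °C: P = 11.65 × 607.15/952 = 7.430 atm

7.43 atm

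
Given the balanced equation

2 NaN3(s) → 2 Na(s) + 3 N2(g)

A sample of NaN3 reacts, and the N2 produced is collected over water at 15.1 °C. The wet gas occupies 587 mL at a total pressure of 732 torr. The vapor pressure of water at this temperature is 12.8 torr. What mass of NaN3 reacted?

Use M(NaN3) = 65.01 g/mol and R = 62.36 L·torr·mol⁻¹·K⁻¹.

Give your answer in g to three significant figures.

P(N2) = 732 − 12.8 = 719.2 torr
n(N2) = PV/RT = (719.2 × 0.5870) / (62.36 × 288.25) = 0.02349 mol
n(NaN3) = (2/3) × 0.02349 = 0.01566 mol
m(NaN3) = 0.01566 × 65.01 = 1.018 g

1.02 g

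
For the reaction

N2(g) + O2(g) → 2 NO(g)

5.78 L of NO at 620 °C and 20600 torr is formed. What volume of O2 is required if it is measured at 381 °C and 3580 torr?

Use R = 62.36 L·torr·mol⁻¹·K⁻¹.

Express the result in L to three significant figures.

n(NO) = PV/RT = (20600 × 5.78) / (62.36 × 893.15) = 2.138 mol
n(O2) = (1/2) × 2.138 = 1.069 mol
V = nRT/P = 1.069 × 62.36 × 654.15 / 3580 = 12.18 L

12.2 L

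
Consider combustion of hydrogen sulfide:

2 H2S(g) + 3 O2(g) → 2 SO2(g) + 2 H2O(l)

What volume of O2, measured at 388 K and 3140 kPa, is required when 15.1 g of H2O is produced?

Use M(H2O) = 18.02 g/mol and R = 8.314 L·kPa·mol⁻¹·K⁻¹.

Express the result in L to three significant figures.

n(H2O) = 15.10 / 18.02 = 0.8380 mol
n(O2) = (3/2) × 0.8380 = 1.257 mol
V = nRT/P = 1.257 × 8.314 × 388 / 3140 = 1.291 L

1.29 L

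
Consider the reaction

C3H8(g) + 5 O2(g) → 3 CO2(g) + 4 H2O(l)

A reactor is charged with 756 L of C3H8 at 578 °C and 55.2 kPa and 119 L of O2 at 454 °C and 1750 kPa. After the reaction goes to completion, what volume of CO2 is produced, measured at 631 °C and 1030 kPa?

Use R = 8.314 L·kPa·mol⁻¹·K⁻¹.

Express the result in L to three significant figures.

129 L

n(C3H8) = PV/RT = (55.2 × 756) / (8.314 × 851.15) = 5.897 mol
n(O2) = PV/RT = (1750 × 119) / (8.314 × 727.15) = 34.45 mol
For 5.897 mol C3H8, stoichiometry requires (5/1) × 5.897 = 29.48 mol O2; 34.45 mol is available, so C3H8 is limiting.
n(CO2) = (3/1) × 5.897 = 17.69 mol
V(CO2) = nRT/P = 17.69 × 8.314 × 904.15 / 1030 = 129.1 L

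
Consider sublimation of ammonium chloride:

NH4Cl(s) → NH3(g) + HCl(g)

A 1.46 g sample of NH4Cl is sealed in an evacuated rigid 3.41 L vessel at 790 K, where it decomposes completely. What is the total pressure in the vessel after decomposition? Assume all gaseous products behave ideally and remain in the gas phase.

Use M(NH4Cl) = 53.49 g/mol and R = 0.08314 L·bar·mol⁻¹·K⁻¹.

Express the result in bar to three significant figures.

n(NH4Cl) = 1.46 / 53.49 = 0.02729 mol
n(gas produced) = (2/1) × 0.02729 = 0.05458 mol
P = nRT/V = 0.05458 × 0.08314 × 790 / 3.41 = 1.051 bar

1.05 bar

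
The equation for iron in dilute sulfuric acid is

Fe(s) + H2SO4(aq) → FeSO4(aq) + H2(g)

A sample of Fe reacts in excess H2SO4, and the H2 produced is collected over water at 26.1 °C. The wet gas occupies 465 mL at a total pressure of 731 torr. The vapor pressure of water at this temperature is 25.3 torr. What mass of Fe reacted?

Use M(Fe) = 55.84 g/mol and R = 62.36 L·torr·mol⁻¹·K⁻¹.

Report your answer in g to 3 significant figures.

0.982 g

P(H2) = 731 − 25.3 = 705.7 torr
n(H2) = PV/RT = (705.7 × 0.4650) / (62.36 × 299.25) = 0.01758 mol
n(Fe) = (1/1) × 0.01758 = 0.01758 mol
m(Fe) = 0.01758 × 55.84 = 0.9817 g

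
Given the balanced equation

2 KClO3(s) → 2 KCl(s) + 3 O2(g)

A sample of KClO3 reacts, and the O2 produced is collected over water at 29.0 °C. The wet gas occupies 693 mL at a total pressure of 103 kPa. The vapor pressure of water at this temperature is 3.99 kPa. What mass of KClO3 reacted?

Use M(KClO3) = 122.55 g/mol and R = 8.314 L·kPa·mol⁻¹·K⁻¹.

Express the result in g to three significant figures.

2.23 g

P(O2) = 103 − 3.99 = 99.01 kPa
n(O2) = PV/RT = (99.01 × 0.6930) / (8.314 × 302.15) = 0.02731 mol
n(KClO3) = (2/3) × 0.02731 = 0.01821 mol
m(KClO3) = 0.01821 × 122.55 = 2.232 g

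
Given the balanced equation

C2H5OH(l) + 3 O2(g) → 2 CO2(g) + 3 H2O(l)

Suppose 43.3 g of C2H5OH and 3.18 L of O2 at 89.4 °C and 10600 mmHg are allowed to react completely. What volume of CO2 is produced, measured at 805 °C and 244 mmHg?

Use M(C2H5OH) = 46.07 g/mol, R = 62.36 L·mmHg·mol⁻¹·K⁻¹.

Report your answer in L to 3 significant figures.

n(C2H5OH) = 43.3 / 46.07 = 0.9399 mol
n(O2) = PV/RT = (10600 × 3.18) / (62.36 × 362.55) = 1.491 mol
For 0.9399 mol C2H5OH, stoichiometry requires (3/1) × 0.9399 = 2.820 mol O2; 1.491 mol is available, so O2 is limiting.
n(CO2) = (2/3) × 1.491 = 0.9940 mol
V(CO2) = nRT/P = 0.9940 × 62.36 × 1078.15 / 244 = 273.9 L

274 L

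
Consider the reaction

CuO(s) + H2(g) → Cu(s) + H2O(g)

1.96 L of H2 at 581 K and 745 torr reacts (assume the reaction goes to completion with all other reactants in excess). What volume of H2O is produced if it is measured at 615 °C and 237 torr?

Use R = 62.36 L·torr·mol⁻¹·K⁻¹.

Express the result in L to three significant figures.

n(H2) = PV/RT = (745 × 1.96) / (62.36 × 581) = 0.04030 mol
n(H2O) = (1/1) × 0.04030 = 0.04030 mol
V = nRT/P = 0.04030 × 62.36 × 888.15 / 237 = 9.418 L

9.42 L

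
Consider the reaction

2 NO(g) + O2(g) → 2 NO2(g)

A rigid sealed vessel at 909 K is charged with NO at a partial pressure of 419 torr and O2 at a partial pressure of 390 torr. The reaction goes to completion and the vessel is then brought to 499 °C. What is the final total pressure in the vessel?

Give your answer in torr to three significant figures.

509 torr

At constant V, partial pressures at 909 K are proportional to moles, so apply stoichiometry directly to pressures.
P(O2) required for 419 torr of NO = (1/2) × 419 = 209.5 torr; available 390 torr, so NO is limiting.
P(O2) remaining = 390 − (1/2) × 419 = 180.5 torr
P(gaseous products) = (2)/2 × 419 = 419.0 torr
P_total at 909 K = 180.5 + 419.0 = 599.5 torr
Scaling to 499 °C: P = 599.5 × 772.15/909 = 509.2 torr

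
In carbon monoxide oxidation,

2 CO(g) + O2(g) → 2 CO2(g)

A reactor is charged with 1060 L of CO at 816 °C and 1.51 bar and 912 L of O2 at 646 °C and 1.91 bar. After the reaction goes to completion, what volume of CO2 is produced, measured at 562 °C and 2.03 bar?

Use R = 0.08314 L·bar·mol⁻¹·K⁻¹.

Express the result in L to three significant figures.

605 L

n(CO) = PV/RT = (1.51 × 1060) / (0.08314 × 1089.15) = 17.68 mol
n(O2) = PV/RT = (1.91 × 912) / (0.08314 × 919.15) = 22.79 mol
For 17.68 mol CO, stoichiometry requires (1/2) × 17.68 = 8.840 mol O2; 22.79 mol is available, so CO is limiting.
n(CO2) = (2/2) × 17.68 = 17.68 mol
V(CO2) = nRT/P = 17.68 × 0.08314 × 835.15 / 2.03 = 604.7 L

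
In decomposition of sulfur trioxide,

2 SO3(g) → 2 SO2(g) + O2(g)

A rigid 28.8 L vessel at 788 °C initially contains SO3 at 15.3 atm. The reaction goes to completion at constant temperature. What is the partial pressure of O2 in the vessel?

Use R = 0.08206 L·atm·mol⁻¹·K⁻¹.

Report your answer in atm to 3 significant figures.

7.65 atm

n(SO3)₀ = PV/RT = (15.3 × 28.8) / (0.08206 × 1061.15) = 5.060 mol
n(O2) = (1/2) × 5.060 = 2.530 mol
P(O2) = nRT/V = 2.530 × 0.08206 × 1061.15 / 28.8 = 7.650 atm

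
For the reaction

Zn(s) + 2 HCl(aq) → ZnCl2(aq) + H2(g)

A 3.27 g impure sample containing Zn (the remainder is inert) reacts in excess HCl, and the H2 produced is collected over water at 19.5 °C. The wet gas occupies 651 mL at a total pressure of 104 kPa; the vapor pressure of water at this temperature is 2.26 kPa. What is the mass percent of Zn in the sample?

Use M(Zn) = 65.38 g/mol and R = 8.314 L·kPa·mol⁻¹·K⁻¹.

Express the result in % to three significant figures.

P(H2) = 104 − 2.26 = 101.7 kPa
n(H2) = PV/RT = (101.7 × 0.6510) / (8.314 × 292.65) = 0.02721 mol
n(Zn) = (1/1) × 0.02721 = 0.02721 mol
m(Zn) = 0.02721 × 65.38 = 1.779 g
%Zn = 1.779 / 3.27 × 100 = 54.40%

54.4 %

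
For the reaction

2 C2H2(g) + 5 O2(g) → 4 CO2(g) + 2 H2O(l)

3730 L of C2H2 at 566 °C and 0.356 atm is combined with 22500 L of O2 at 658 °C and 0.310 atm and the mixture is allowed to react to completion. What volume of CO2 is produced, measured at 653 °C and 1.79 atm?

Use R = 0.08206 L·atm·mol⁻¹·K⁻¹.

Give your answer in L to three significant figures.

n(C2H2) = PV/RT = (0.356 × 3730) / (0.08206 × 839.15) = 19.28 mol
n(O2) = PV/RT = (0.310 × 22500) / (0.08206 × 931.15) = 91.28 mol
For 19.28 mol C2H2, stoichiometry requires (5/2) × 19.28 = 48.20 mol O2; 91.28 mol is available, so C2H2 is limiting.
n(CO2) = (4/2) × 19.28 = 38.56 mol
V(CO2) = nRT/P = 38.56 × 0.08206 × 926.15 / 1.79 = 1637 L

1640 L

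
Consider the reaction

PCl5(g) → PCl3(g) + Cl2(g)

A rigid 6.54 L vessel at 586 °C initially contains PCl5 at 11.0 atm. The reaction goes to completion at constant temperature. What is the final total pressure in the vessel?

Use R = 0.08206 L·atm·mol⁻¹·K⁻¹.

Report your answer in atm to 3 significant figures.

At constant T and V, P ∝ n(gas): 1 mol gas → 2 mol gas.
P_final = (2/1) × 11.0 = 22.00 atm

22.0 atm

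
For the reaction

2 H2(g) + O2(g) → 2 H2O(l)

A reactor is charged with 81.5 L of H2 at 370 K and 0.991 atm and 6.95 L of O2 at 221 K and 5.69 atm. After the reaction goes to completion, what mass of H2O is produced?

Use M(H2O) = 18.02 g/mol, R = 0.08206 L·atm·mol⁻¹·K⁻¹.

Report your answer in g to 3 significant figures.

n(H2) = PV/RT = (0.991 × 81.5) / (0.08206 × 370) = 2.660 mol
n(O2) = PV/RT = (5.69 × 6.95) / (0.08206 × 221) = 2.181 mol
For 2.660 mol H2, stoichiometry requires (1/2) × 2.660 = 1.330 mol O2; 2.181 mol is available, so H2 is limiting.
n(H2O) = (2/2) × 2.660 = 2.660 mol
m(H2O) = 2.660 × 18.02 = 47.93 g

47.9 g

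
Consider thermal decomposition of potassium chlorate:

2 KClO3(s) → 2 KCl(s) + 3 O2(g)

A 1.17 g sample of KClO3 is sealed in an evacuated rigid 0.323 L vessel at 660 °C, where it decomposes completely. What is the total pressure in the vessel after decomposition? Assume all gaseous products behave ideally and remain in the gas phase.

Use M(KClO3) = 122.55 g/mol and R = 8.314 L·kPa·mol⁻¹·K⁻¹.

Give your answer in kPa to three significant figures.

344 kPa

n(KClO3) = 1.17 / 122.55 = 0.009547 mol
n(gas produced) = (3/2) × 0.009547 = 0.01432 mol
P = nRT/V = 0.01432 × 8.314 × 933.15 / 0.323 = 344.0 kPa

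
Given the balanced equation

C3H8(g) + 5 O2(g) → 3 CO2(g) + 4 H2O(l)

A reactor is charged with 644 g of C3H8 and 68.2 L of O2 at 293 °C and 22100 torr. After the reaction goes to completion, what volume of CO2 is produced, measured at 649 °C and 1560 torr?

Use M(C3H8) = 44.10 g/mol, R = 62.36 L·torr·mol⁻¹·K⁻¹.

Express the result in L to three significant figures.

944 L

n(C3H8) = 644 / 44.10 = 14.60 mol
n(O2) = PV/RT = (22100 × 68.2) / (62.36 × 566.15) = 42.69 mol
For 14.60 mol C3H8, stoichiometry requires (5/1) × 14.60 = 73.00 mol O2; 42.69 mol is available, so O2 is limiting.
n(CO2) = (3/5) × 42.69 = 25.61 mol
V(CO2) = nRT/P = 25.61 × 62.36 × 922.15 / 1560 = 944.0 L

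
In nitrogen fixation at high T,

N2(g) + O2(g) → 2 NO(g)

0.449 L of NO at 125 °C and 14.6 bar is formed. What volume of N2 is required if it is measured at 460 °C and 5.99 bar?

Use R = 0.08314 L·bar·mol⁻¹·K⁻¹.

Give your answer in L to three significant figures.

n(NO) = PV/RT = (14.6 × 0.449) / (0.08314 × 398.15) = 0.1980 mol
n(N2) = (1/2) × 0.1980 = 0.09900 mol
V = nRT/P = 0.09900 × 0.08314 × 733.15 / 5.99 = 1.007 L

1.01 L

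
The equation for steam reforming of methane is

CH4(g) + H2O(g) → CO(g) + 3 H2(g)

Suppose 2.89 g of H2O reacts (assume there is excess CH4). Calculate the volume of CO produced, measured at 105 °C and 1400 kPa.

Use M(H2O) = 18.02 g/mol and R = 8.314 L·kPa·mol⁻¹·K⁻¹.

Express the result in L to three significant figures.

n(H2O) = 2.890 / 18.02 = 0.1604 mol
n(CO) = (1/1) × 0.1604 = 0.1604 mol
V = nRT/P = 0.1604 × 8.314 × 378.15 / 1400 = 0.3602 L

0.360 L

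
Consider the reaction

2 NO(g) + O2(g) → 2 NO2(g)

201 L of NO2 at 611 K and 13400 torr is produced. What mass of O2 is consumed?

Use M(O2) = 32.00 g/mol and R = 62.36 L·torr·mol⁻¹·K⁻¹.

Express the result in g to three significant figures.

n(NO2) = PV/RT = (13400 × 201) / (62.36 × 611) = 70.69 mol
n(O2) = (1/2) × 70.69 = 35.34 mol
m(O2) = 35.34 × 32.00 = 1131 g

1130 g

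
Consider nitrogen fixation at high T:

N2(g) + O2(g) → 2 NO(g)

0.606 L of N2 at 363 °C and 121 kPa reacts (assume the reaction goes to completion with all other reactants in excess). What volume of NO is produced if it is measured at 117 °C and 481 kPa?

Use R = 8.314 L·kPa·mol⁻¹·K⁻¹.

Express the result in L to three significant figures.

0.187 L

n(N2) = PV/RT = (121 × 0.606) / (8.314 × 636.15) = 0.01386 mol
n(NO) = (2/1) × 0.01386 = 0.02772 mol
V = nRT/P = 0.02772 × 8.314 × 390.15 / 481 = 0.1869 L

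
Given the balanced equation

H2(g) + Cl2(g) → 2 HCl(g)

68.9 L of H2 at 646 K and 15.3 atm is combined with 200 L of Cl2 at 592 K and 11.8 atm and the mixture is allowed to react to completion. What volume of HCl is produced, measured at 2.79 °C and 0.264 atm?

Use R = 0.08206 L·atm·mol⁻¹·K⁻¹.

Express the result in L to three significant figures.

n(H2) = PV/RT = (15.3 × 68.9) / (0.08206 × 646) = 19.89 mol
n(Cl2) = PV/RT = (11.8 × 200) / (0.08206 × 592) = 48.58 mol
For 19.89 mol H2, stoichiometry requires (1/1) × 19.89 = 19.89 mol Cl2; 48.58 mol is available, so H2 is limiting.
n(HCl) = (2/1) × 19.89 = 39.78 mol
V(HCl) = nRT/P = 39.78 × 0.08206 × 275.94 / 0.264 = 3412 L

3410 L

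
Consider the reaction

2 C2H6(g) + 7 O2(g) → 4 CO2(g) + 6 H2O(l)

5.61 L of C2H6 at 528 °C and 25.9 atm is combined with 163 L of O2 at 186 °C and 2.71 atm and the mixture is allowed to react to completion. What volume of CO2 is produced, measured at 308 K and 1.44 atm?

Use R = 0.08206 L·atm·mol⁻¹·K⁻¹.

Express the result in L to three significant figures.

77.6 L

n(C2H6) = PV/RT = (25.9 × 5.61) / (0.08206 × 801.15) = 2.210 mol
n(O2) = PV/RT = (2.71 × 163) / (0.08206 × 459.15) = 11.72 mol
For 2.210 mol C2H6, stoichiometry requires (7/2) × 2.210 = 7.735 mol O2; 11.72 mol is available, so C2H6 is limiting.
n(CO2) = (4/2) × 2.210 = 4.420 mol
V(CO2) = nRT/P = 4.420 × 0.08206 × 308 / 1.44 = 77.58 L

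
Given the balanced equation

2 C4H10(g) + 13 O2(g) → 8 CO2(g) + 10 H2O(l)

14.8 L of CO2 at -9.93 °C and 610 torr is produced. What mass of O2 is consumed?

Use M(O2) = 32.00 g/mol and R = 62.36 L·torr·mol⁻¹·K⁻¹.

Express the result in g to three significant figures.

n(CO2) = PV/RT = (610 × 14.8) / (62.36 × 263.22) = 0.5500 mol
n(O2) = (13/8) × 0.5500 = 0.8938 mol
m(O2) = 0.8938 × 32.00 = 28.60 g

28.6 g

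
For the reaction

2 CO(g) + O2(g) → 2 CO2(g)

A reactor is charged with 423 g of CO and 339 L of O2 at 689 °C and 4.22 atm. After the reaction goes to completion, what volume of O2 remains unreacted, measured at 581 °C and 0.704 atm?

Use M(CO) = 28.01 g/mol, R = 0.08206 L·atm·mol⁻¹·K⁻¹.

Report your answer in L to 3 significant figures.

n(CO) = 423 / 28.01 = 15.10 mol
n(O2) = PV/RT = (4.22 × 339) / (0.08206 × 962.15) = 18.12 mol
For 15.10 mol CO, stoichiometry requires (1/2) × 15.10 = 7.550 mol O2; 18.12 mol is available, so CO is limiting.
n(O2) consumed = (1/2) × 15.10 = 7.550 mol; remaining = 18.12 − 7.550 = 10.57 mol
V(O2) = nRT/P = 10.57 × 0.08206 × 854.15 / 0.704 = 1052 L

1050 L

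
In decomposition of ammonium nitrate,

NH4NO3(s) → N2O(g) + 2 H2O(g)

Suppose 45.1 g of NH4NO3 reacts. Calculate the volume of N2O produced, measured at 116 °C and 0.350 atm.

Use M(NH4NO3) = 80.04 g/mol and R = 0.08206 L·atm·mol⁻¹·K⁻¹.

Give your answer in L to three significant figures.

n(NH4NO3) = 45.10 / 80.04 = 0.5635 mol
n(N2O) = (1/1) × 0.5635 = 0.5635 mol
V = nRT/P = 0.5635 × 0.08206 × 389.15 / 0.350 = 51.41 L

51.4 L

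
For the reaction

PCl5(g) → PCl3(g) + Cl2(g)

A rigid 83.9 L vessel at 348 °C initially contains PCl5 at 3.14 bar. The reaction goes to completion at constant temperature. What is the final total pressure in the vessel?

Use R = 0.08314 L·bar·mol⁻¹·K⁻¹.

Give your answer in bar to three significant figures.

6.28 bar

Since T and V are fixed, P_final/P_initial = n_final/n_initial = 2/1.
P_final = (2/1) × 3.14 = 6.280 bar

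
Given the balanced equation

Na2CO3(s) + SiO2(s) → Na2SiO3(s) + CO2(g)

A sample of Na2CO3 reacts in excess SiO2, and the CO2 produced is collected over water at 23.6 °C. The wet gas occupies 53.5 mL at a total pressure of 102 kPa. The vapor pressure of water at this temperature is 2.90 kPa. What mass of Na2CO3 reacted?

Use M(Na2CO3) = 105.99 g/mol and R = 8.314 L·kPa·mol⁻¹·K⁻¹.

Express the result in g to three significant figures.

0.228 g

P(CO2) = 102 − 2.90 = 99.10 kPa
n(CO2) = PV/RT = (99.10 × 0.05350) / (8.314 × 296.75) = 0.002149 mol
n(Na2CO3) = (1/1) × 0.002149 = 0.002149 mol
m(Na2CO3) = 0.002149 × 105.99 = 0.2278 g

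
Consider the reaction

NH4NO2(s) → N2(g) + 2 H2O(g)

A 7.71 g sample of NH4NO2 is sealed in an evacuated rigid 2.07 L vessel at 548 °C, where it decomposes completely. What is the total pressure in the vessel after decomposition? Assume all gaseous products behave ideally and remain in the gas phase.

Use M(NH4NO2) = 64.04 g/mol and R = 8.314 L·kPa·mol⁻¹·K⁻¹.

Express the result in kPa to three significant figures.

1190 kPa

n(NH4NO2) = 7.71 / 64.04 = 0.1204 mol
n(gas produced) = (3/1) × 0.1204 = 0.3612 mol
P = nRT/V = 0.3612 × 8.314 × 821.15 / 2.07 = 1191 kPa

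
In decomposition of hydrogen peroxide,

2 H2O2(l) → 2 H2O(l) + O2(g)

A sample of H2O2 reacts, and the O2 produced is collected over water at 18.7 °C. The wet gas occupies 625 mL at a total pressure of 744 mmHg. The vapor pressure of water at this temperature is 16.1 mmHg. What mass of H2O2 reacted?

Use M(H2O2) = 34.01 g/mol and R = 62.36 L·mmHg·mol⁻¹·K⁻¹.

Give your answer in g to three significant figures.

P(O2) = 744 − 16.1 = 727.9 mmHg
n(O2) = PV/RT = (727.9 × 0.6250) / (62.36 × 291.85) = 0.02500 mol
n(H2O2) = (2/1) × 0.02500 = 0.05000 mol
m(H2O2) = 0.05000 × 34.01 = 1.700 g

1.70 g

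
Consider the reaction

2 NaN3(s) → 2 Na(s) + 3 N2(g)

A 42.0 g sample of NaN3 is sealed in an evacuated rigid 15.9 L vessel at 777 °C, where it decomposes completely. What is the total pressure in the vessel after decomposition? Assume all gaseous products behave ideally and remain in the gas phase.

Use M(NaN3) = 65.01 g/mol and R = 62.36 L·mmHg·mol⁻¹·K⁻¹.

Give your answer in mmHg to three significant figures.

n(NaN3) = 42.0 / 65.01 = 0.6461 mol
n(gas produced) = (3/2) × 0.6461 = 0.9691 mol
P = nRT/V = 0.9691 × 62.36 × 1050.15 / 15.9 = 3991 mmHg

3990 mmHg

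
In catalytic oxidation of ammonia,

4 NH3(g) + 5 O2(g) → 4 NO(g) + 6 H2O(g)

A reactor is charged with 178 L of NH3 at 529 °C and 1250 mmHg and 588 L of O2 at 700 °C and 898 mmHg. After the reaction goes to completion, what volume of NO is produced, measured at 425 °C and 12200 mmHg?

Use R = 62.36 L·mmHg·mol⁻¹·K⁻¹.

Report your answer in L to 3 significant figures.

n(NH3) = PV/RT = (1250 × 178) / (62.36 × 802.15) = 4.448 mol
n(O2) = PV/RT = (898 × 588) / (62.36 × 973.15) = 8.701 mol
For 4.448 mol NH3, stoichiometry requires (5/4) × 4.448 = 5.560 mol O2; 8.701 mol is available, so NH3 is limiting.
n(NO) = (4/4) × 4.448 = 4.448 mol
V(NO) = nRT/P = 4.448 × 62.36 × 698.15 / 12200 = 15.87 L

15.9 L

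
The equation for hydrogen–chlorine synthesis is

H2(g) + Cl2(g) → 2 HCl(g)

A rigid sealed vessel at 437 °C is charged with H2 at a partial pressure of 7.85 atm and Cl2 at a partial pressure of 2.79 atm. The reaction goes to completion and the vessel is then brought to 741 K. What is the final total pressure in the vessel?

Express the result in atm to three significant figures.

Because the vessel is rigid and T is held at 437 °C, work the stoichiometry in partial pressures (P_i = n_iRT/V).
P(Cl2) required for 7.85 atm of H2 = (1/1) × 7.85 = 7.850 atm; available 2.79 atm, so Cl2 is limiting.
P(H2) remaining = 7.85 − (1/1) × 2.79 = 5.060 atm
P(gaseous products) = (2)/1 × 2.79 = 5.580 atm
P_total at 437 °C = 5.060 + 5.580 = 10.64 atm
Scaling to 741 K: P = 10.64 × 741/710.15 = 11.10 atm

11.1 atm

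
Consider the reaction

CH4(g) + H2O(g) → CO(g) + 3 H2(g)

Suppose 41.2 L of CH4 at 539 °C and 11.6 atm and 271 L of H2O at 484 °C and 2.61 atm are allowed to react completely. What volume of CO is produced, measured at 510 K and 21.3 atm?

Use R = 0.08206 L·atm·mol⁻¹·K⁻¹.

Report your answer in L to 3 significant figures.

14.1 L

n(CH4) = PV/RT = (11.6 × 41.2) / (0.08206 × 812.15) = 7.171 mol
n(H2O) = PV/RT = (2.61 × 271) / (0.08206 × 757.15) = 11.38 mol
For 7.171 mol CH4, stoichiometry requires (1/1) × 7.171 = 7.171 mol H2O; 11.38 mol is available, so CH4 is limiting.
n(CO) = (1/1) × 7.171 = 7.171 mol
V(CO) = nRT/P = 7.171 × 0.08206 × 510 / 21.3 = 14.09 L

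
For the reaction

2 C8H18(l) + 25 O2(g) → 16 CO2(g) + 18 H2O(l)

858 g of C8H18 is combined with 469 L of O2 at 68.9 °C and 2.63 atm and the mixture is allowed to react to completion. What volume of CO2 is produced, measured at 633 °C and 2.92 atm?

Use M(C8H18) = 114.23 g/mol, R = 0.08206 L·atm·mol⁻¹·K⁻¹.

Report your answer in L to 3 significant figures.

n(C8H18) = 858 / 114.23 = 7.511 mol
n(O2) = PV/RT = (2.63 × 469) / (0.08206 × 342.05) = 43.94 mol
For 7.511 mol C8H18, stoichiometry requires (25/2) × 7.511 = 93.89 mol O2; 43.94 mol is available, so O2 is limiting.
n(CO2) = (16/25) × 43.94 = 28.12 mol
V(CO2) = nRT/P = 28.12 × 0.08206 × 906.15 / 2.92 = 716.1 L

716 L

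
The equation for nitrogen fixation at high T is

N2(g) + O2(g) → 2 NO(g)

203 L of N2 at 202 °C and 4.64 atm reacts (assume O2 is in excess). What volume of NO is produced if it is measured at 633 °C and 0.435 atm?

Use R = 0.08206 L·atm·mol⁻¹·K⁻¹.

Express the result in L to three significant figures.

8260 L

n(N2) = PV/RT = (4.64 × 203) / (0.08206 × 475.15) = 24.16 mol
n(NO) = (2/1) × 24.16 = 48.32 mol
V = nRT/P = 48.32 × 0.08206 × 906.15 / 0.435 = 8260 L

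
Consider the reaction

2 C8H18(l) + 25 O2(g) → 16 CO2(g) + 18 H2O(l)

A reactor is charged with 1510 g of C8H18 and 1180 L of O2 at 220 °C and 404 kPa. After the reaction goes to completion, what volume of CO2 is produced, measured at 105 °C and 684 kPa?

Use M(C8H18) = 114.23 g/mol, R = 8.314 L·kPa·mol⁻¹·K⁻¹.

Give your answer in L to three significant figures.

n(C8H18) = 1510 / 114.23 = 13.22 mol
n(O2) = PV/RT = (404 × 1180) / (8.314 × 493.15) = 116.3 mol
For 13.22 mol C8H18, stoichiometry requires (25/2) × 13.22 = 165.2 mol O2; 116.3 mol is available, so O2 is limiting.
n(CO2) = (16/25) × 116.3 = 74.43 mol
V(CO2) = nRT/P = 74.43 × 8.314 × 378.15 / 684 = 342.1 L

342 L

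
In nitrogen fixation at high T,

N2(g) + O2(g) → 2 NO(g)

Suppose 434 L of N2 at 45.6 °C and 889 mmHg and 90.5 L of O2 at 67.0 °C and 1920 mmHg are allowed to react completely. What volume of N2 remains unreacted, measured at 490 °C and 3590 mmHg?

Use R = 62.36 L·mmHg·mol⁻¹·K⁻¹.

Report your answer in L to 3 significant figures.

n(N2) = PV/RT = (889 × 434) / (62.36 × 318.75) = 19.41 mol
n(O2) = PV/RT = (1920 × 90.5) / (62.36 × 340.15) = 8.192 mol
For 19.41 mol N2, stoichiometry requires (1/1) × 19.41 = 19.41 mol O2; 8.192 mol is available, so O2 is limiting.
n(N2) consumed = (1/1) × 8.192 = 8.192 mol; remaining = 19.41 − 8.192 = 11.22 mol
V(N2) = nRT/P = 11.22 × 62.36 × 763.15 / 3590 = 148.7 L

149 L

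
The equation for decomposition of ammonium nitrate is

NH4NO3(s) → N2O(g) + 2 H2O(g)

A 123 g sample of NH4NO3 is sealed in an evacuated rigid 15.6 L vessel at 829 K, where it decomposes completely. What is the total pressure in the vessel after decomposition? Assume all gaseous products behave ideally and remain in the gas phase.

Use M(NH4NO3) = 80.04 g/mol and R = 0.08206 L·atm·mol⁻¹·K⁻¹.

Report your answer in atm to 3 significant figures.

20.1 atm

n(NH4NO3) = 123 / 80.04 = 1.537 mol
n(gas produced) = (3/1) × 1.537 = 4.611 mol
P = nRT/V = 4.611 × 0.08206 × 829 / 15.6 = 20.11 atm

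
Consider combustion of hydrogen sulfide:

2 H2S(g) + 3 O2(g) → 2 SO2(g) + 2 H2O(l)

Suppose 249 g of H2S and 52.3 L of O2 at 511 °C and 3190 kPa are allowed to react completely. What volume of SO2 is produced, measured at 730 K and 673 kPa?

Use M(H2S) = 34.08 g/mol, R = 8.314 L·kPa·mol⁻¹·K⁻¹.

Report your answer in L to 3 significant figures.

n(H2S) = 249 / 34.08 = 7.306 mol
n(O2) = PV/RT = (3190 × 52.3) / (8.314 × 784.15) = 25.59 mol
For 7.306 mol H2S, stoichiometry requires (3/2) × 7.306 = 10.96 mol O2; 25.59 mol is available, so H2S is limiting.
n(SO2) = (2/2) × 7.306 = 7.306 mol
V(SO2) = nRT/P = 7.306 × 8.314 × 730 / 673 = 65.89 L

65.9 L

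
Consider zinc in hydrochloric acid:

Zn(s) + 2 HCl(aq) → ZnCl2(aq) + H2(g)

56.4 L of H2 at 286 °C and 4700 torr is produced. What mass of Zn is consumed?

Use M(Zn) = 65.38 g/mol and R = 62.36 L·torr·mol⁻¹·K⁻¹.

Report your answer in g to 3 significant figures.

n(H2) = PV/RT = (4700 × 56.4) / (62.36 × 559.15) = 7.602 mol
n(Zn) = (1/1) × 7.602 = 7.602 mol
m(Zn) = 7.602 × 65.38 = 497.0 g

497 g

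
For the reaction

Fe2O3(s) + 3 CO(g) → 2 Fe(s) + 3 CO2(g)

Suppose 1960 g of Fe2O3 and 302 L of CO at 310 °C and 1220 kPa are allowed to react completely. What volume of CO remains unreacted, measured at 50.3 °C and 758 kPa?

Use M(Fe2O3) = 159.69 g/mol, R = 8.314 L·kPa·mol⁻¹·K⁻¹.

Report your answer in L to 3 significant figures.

139 L

n(Fe2O3) = 1960 / 159.69 = 12.27 mol
n(CO) = PV/RT = (1220 × 302) / (8.314 × 583.15) = 75.99 mol
For 12.27 mol Fe2O3, stoichiometry requires (3/1) × 12.27 = 36.81 mol CO; 75.99 mol is available, so Fe2O3 is limiting.
n(CO) consumed = (3/1) × 12.27 = 36.81 mol; remaining = 75.99 − 36.81 = 39.18 mol
V(CO) = nRT/P = 39.18 × 8.314 × 323.45 / 758 = 139.0 L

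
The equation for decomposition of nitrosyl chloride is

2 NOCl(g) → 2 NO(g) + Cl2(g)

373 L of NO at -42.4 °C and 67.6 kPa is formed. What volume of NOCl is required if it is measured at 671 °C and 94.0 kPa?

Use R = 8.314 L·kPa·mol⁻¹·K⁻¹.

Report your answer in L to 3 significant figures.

n(NO) = PV/RT = (67.6 × 373) / (8.314 × 230.75) = 13.14 mol
n(NOCl) = (2/2) × 13.14 = 13.14 mol
V = nRT/P = 13.14 × 8.314 × 944.15 / 94.0 = 1097 L

1100 L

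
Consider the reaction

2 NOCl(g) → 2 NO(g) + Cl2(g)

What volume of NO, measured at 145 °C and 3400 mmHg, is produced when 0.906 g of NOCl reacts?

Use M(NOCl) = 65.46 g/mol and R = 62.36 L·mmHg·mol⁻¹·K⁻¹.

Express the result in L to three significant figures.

0.106 L

n(NOCl) = 0.9060 / 65.46 = 0.01384 mol
n(NO) = (2/2) × 0.01384 = 0.01384 mol
V = nRT/P = 0.01384 × 62.36 × 418.15 / 3400 = 0.1061 L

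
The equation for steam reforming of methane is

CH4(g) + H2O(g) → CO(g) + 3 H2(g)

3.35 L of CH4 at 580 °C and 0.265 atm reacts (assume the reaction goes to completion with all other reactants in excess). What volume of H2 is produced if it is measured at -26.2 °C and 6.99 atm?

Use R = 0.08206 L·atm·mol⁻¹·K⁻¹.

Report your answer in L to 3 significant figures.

n(CH4) = PV/RT = (0.265 × 3.35) / (0.08206 × 853.15) = 0.01268 mol
n(H2) = (3/1) × 0.01268 = 0.03804 mol
V = nRT/P = 0.03804 × 0.08206 × 246.95 / 6.99 = 0.1103 L

0.110 L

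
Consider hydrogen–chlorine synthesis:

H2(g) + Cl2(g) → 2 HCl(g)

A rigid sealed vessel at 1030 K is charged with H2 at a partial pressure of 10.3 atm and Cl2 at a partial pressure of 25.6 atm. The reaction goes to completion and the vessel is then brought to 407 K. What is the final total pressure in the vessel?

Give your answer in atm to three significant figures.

14.2 atm

With V and T fixed, P_i ∝ n_i, so the mole ratios apply directly to partial pressures at 1030 K.
P(Cl2) required for 10.3 atm of H2 = (1/1) × 10.3 = 10.30 atm; available 25.6 atm, so H2 is limiting.
P(Cl2) remaining = 25.6 − (1/1) × 10.3 = 15.30 atm
P(gaseous products) = (2)/1 × 10.3 = 20.60 atm
P_total at 1030 K = 15.30 + 20.60 = 35.90 atm
Scaling to 407 K: P = 35.90 × 407/1030 = 14.19 atm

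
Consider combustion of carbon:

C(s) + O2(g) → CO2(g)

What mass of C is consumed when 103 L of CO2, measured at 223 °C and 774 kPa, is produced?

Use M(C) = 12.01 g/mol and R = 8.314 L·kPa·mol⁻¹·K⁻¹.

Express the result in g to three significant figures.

n(CO2) = PV/RT = (774 × 103) / (8.314 × 496.15) = 19.33 mol
n(C) = (1/1) × 19.33 = 19.33 mol
m(C) = 19.33 × 12.01 = 232.2 g

232 g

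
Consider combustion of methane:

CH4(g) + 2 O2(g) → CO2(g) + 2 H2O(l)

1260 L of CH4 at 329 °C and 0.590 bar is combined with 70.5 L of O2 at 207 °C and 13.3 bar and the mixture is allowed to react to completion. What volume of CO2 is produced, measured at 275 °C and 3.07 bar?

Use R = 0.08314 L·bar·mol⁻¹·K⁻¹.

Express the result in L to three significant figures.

174 L

n(CH4) = PV/RT = (0.590 × 1260) / (0.08314 × 602.15) = 14.85 mol
n(O2) = PV/RT = (13.3 × 70.5) / (0.08314 × 480.15) = 23.49 mol
For 14.85 mol CH4, stoichiometry requires (2/1) × 14.85 = 29.70 mol O2; 23.49 mol is available, so O2 is limiting.
n(CO2) = (1/2) × 23.49 = 11.74 mol
V(CO2) = nRT/P = 11.74 × 0.08314 × 548.15 / 3.07 = 174.3 L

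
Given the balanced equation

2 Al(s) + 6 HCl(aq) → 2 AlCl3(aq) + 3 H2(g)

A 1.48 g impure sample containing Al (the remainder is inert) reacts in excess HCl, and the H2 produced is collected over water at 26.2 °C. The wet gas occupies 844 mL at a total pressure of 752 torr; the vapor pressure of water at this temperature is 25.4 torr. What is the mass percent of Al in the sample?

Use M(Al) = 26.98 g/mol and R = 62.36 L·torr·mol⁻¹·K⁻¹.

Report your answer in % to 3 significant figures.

39.9 %

P(H2) = 752 − 25.4 = 726.6 torr
n(H2) = PV/RT = (726.6 × 0.8440) / (62.36 × 299.35) = 0.03285 mol
n(Al) = (2/3) × 0.03285 = 0.02190 mol
m(Al) = 0.02190 × 26.98 = 0.5909 g
%Al = 0.5909 / 1.48 × 100 = 39.93%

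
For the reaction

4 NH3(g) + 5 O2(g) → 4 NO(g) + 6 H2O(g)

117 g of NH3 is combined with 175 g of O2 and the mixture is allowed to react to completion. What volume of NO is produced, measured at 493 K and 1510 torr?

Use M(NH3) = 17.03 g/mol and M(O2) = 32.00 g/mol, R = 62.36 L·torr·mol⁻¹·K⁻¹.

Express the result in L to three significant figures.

89.1 L

n(NH3) = 117 / 17.03 = 6.870 mol
n(O2) = 175 / 32.00 = 5.469 mol
For 6.870 mol NH3, stoichiometry requires (5/4) × 6.870 = 8.588 mol O2; 5.469 mol is available, so O2 is limiting.
n(NO) = (4/5) × 5.469 = 4.375 mol
V(NO) = nRT/P = 4.375 × 62.36 × 493 / 1510 = 89.07 L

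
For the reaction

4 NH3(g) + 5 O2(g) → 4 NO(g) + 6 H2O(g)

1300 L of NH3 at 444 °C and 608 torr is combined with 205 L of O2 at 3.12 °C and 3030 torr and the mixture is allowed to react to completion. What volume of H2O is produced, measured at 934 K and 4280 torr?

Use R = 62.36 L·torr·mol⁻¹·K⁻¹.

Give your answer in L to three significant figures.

361 L

n(NH3) = PV/RT = (608 × 1300) / (62.36 × 717.15) = 17.67 mol
n(O2) = PV/RT = (3030 × 205) / (62.36 × 276.27) = 36.05 mol
For 17.67 mol NH3, stoichiometry requires (5/4) × 17.67 = 22.09 mol O2; 36.05 mol is available, so NH3 is limiting.
n(H2O) = (6/4) × 17.67 = 26.51 mol
V(H2O) = nRT/P = 26.51 × 62.36 × 934 / 4280 = 360.8 L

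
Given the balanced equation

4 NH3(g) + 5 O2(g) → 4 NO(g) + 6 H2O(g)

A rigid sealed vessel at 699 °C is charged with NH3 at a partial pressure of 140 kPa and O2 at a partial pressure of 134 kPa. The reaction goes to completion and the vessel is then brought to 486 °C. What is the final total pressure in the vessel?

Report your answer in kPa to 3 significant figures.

Because the vessel is rigid and T is held at 699 °C, work the stoichiometry in partial pressures (P_i = n_iRT/V).
P(O2) required for 140 kPa of NH3 = (5/4) × 140 = 175.0 kPa; available 134 kPa, so O2 is limiting.
P(NH3) remaining = 140 − (4/5) × 134 = 32.80 kPa
P(gaseous products) = (4+6)/5 × 134 = 268.0 kPa
P_total at 699 °C = 32.80 + 268.0 = 300.8 kPa
Scaling to 486 °C: P = 300.8 × 759.15/972.15 = 234.9 kPa

235 kPa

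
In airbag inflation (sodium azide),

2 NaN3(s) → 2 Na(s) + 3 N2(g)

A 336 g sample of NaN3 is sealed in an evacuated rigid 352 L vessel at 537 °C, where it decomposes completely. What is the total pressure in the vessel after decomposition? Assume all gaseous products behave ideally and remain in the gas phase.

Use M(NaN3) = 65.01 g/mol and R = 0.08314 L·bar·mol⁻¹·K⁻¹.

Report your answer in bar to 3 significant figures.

1.48 bar

n(NaN3) = 336 / 65.01 = 5.168 mol
n(gas produced) = (3/2) × 5.168 = 7.752 mol
P = nRT/V = 7.752 × 0.08314 × 810.15 / 352 = 1.483 bar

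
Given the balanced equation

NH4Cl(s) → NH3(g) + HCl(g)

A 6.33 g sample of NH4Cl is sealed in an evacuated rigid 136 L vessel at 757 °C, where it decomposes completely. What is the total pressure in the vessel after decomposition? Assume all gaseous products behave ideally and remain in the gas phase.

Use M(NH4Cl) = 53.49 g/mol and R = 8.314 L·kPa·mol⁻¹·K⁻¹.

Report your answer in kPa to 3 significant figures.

14.9 kPa

n(NH4Cl) = 6.33 / 53.49 = 0.1183 mol
n(gas produced) = (2/1) × 0.1183 = 0.2366 mol
P = nRT/V = 0.2366 × 8.314 × 1030.15 / 136 = 14.90 kPa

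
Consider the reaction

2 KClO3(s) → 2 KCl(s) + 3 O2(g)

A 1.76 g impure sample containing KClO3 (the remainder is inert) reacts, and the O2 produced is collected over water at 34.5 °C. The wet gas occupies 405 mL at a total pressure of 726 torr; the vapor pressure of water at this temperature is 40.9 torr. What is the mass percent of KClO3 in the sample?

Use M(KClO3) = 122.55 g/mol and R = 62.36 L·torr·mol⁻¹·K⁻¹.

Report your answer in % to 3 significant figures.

67.1 %

P(O2) = 726 − 40.9 = 685.1 torr
n(O2) = PV/RT = (685.1 × 0.4050) / (62.36 × 307.65) = 0.01446 mol
n(KClO3) = (2/3) × 0.01446 = 0.009640 mol
m(KClO3) = 0.009640 × 122.55 = 1.181 g
%KClO3 = 1.181 / 1.76 × 100 = 67.10%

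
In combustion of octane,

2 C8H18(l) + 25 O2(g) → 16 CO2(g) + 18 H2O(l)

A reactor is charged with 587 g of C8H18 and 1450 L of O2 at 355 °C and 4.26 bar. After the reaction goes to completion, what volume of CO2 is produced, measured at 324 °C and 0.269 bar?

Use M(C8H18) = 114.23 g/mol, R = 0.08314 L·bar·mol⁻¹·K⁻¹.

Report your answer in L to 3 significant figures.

7590 L

n(C8H18) = 587 / 114.23 = 5.139 mol
n(O2) = PV/RT = (4.26 × 1450) / (0.08314 × 628.15) = 118.3 mol
For 5.139 mol C8H18, stoichiometry requires (25/2) × 5.139 = 64.24 mol O2; 118.3 mol is available, so C8H18 is limiting.
n(CO2) = (16/2) × 5.139 = 41.11 mol
V(CO2) = nRT/P = 41.11 × 0.08314 × 597.15 / 0.269 = 7587 L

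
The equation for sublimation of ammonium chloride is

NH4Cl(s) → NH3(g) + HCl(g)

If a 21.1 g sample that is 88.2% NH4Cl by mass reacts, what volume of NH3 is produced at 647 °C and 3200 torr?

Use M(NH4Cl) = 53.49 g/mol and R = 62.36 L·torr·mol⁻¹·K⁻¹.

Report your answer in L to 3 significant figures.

mass of NH4Cl = 21.1 × 88.2/100 = 18.61 g
n(NH4Cl) = 18.61 / 53.49 = 0.3479 mol
n(NH3) = (1/1) × 0.3479 = 0.3479 mol
V = nRT/P = 0.3479 × 62.36 × 920.15 / 3200 = 6.238 L

6.24 L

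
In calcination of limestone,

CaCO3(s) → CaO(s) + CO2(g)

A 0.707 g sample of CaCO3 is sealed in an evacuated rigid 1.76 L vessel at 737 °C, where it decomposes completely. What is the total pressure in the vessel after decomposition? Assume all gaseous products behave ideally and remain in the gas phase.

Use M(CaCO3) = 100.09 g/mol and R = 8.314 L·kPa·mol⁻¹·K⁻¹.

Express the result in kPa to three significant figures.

33.7 kPa

n(CaCO3) = 0.707 / 100.09 = 0.007064 mol
n(gas produced) = (1/1) × 0.007064 = 0.007064 mol
P = nRT/V = 0.007064 × 8.314 × 1010.15 / 1.76 = 33.71 kPa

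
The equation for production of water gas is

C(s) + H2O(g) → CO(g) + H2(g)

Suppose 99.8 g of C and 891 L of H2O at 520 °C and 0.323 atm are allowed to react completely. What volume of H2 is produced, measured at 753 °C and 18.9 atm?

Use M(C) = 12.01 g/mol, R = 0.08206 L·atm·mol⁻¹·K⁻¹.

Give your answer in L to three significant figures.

n(C) = 99.8 / 12.01 = 8.310 mol
n(H2O) = PV/RT = (0.323 × 891) / (0.08206 × 793.15) = 4.422 mol
For 8.310 mol C, stoichiometry requires (1/1) × 8.310 = 8.310 mol H2O; 4.422 mol is available, so H2O is limiting.
n(H2) = (1/1) × 4.422 = 4.422 mol
V(H2) = nRT/P = 4.422 × 0.08206 × 1026.15 / 18.9 = 19.70 L

19.7 L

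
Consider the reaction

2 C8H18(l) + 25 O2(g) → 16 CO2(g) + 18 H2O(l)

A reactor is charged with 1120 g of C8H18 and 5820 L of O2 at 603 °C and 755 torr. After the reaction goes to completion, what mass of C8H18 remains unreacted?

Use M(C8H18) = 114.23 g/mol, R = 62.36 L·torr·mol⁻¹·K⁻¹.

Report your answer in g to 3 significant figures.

385 g

n(C8H18) = 1120 / 114.23 = 9.805 mol
n(O2) = PV/RT = (755 × 5820) / (62.36 × 876.15) = 80.42 mol
For 9.805 mol C8H18, stoichiometry requires (25/2) × 9.805 = 122.6 mol O2; 80.42 mol is available, so O2 is limiting.
n(C8H18) consumed = (2/25) × 80.42 = 6.434 mol; remaining = 9.805 − 6.434 = 3.371 mol
m(C8H18) = 3.371 × 114.23 = 385.1 g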